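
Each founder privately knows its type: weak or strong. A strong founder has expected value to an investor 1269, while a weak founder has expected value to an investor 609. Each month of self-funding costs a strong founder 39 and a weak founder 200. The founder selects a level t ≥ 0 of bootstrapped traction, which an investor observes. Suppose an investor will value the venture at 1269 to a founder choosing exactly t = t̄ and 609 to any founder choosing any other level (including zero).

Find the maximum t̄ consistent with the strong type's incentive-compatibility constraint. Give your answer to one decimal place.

16.9

Choosing t̄ yields the strong type 1269 − 39·t̄; choosing zero yields 609.
The strong type is indifferent at 1269 − 39·t̄ = 609, i.e. t̄ = (1269 − 609) / 39 ≈ 16.9.
For any t̄ above 16.9 the strong type would rather pool at zero, so separation collapses.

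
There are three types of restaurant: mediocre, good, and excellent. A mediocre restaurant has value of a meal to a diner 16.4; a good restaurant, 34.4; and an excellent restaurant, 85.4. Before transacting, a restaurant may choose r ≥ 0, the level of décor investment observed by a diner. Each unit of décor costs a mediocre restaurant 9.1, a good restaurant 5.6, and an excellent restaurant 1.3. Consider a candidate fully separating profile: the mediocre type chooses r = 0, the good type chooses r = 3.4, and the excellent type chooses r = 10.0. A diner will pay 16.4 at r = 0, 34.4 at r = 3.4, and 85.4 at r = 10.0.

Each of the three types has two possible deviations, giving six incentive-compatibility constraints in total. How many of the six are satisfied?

4

Excellent (own payoff 85.4 − 1.3×10.0 = 72.4): to r=0 gives 16.4 → no gain ✓; to r=3.4 gives 34.4 − 1.3×3.4 = 29.98 → no gain ✓.
Mediocre (own payoff 16.4): to r=3.4 gives 34.4 − 9.1×3.4 = 3.46 → no gain ✓; to r=10.0 gives 85.4 − 9.1×10.0 = -5.6 → no gain ✓.
Good (own payoff 34.4 − 5.6×3.4 = 15.36): to r=0 gives 16.4 → profitable ✗; to r=10.0 gives 85.4 − 5.6×10.0 = 29.4 → profitable ✗.
4 of the 6 constraints hold; not an equilibrium.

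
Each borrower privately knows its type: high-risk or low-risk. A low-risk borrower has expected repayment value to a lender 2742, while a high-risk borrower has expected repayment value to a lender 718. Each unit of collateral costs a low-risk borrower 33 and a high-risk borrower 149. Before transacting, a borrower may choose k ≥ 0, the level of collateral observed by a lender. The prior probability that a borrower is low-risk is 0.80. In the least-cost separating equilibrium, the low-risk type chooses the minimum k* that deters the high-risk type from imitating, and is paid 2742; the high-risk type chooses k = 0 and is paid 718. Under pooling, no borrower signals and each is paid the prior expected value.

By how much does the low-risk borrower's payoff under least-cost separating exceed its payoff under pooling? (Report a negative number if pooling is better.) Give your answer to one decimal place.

-43.5

Least-cost separating signal: k* solves 718 = 2742 − 149·k*, so k* = (2742 − 718)/149 ≈ 13.5839.
Low-risk type's separating payoff: 2742 − 33 × k* = 2742 − 33 × (2742 − 718)/149 = 2742 − 66792/149 ≈ 2293.732.
Pooling payoff: 0.80 × 2742 + 0.20 × 718 = 2337.2.
Difference: 2293.732 − 2337.2 = -43.468, i.e. -43.5 to one decimal place.
The low-risk type would prefer the pooling outcome.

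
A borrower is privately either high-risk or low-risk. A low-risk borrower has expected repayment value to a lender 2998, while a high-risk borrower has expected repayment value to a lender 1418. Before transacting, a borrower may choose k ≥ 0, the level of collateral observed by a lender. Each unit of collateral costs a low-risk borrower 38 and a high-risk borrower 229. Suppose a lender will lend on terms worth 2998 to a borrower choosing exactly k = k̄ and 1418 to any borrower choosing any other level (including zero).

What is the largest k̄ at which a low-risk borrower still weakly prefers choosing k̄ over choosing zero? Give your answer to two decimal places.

Choosing k̄ yields the low-risk type 2998 − 38·k̄; choosing zero yields 1418.
The low-risk type is indifferent at 2998 − 38·k̄ = 1418, i.e. k̄ = (2998 − 1418) / 38 ≈ 41.58.
For any k̄ above 41.58 the low-risk type would rather pool at zero, so separation collapses.

41.58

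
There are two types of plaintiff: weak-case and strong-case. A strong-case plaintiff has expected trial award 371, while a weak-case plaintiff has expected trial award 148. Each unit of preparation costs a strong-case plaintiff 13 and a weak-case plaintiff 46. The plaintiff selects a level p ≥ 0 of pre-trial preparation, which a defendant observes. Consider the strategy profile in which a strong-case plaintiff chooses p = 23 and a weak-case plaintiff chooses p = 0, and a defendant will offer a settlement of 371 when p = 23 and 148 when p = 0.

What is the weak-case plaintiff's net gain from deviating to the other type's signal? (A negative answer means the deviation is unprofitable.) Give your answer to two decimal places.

Playing p = 0 the weak-case plaintiff receives 148.
Deviating to p = 23 brings payment 371 at cost 46 × 23 = 1058, netting -687.
Gain from deviating: -687 − 148 = -835.00.
The gain is negative, so the weak-case type's incentive-compatibility constraint is satisfied.

-835.00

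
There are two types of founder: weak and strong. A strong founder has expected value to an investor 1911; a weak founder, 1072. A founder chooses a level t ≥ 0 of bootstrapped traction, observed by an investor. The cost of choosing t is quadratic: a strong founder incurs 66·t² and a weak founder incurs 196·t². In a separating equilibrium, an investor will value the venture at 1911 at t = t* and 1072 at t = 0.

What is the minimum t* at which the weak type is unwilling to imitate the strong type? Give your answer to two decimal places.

2.07

The weak type at t = 0 receives 1072; imitating at t* yields 1911 − 196·t*².
Indifference: 1072 = 1911 − 196·t*², so t*² = (1911 − 1072) / 196 ≈ 4.2806.
t* = √4.2806 ≈ 2.07.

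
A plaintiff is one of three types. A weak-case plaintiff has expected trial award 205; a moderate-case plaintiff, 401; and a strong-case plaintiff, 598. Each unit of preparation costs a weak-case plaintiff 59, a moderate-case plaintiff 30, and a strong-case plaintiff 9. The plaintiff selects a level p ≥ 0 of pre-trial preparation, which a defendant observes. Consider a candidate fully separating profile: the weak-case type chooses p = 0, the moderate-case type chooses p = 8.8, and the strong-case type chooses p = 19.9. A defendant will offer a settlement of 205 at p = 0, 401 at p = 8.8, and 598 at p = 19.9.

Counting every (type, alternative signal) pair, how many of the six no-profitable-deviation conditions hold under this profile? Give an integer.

5

Strong-case (own payoff 598 − 9×19.9 = 418.9): to p=0 gives 205 → no gain ✓; to p=8.8 gives 401 − 9×8.8 = 321.8 → no gain ✓.
Weak-case (own payoff 205): to p=8.8 gives 401 − 59×8.8 = -118.2 → no gain ✓; to p=19.9 gives 598 − 59×19.9 = -576.1 → no gain ✓.
Moderate-case (own payoff 401 − 30×8.8 = 137): to p=0 gives 205 → profitable ✗; to p=19.9 gives 598 − 30×19.9 = 1 → no gain ✓.
5 of the 6 constraints hold; not an equilibrium.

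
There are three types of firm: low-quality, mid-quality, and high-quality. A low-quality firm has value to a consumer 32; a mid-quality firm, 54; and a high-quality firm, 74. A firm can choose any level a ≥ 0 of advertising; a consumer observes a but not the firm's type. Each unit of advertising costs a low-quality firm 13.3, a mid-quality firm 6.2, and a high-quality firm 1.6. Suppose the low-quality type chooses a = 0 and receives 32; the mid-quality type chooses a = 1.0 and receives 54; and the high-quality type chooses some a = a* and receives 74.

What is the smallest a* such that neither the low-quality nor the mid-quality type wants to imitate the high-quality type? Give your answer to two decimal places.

Mid-quality type (on-path payoff 54 − 6.2×1.0 = 47.8) won't mimic when 47.8 ≥ 74 − 6.2·a*, i.e. a* ≥ 4.23.
Low-quality type (on-path payoff 32) won't mimic when 32 ≥ 74 − 13.3·a*, i.e. a* ≥ 3.16.
Both must hold, so a* = max(3.16, 4.23) = 4.23. The mid-quality type's constraint binds.

4.23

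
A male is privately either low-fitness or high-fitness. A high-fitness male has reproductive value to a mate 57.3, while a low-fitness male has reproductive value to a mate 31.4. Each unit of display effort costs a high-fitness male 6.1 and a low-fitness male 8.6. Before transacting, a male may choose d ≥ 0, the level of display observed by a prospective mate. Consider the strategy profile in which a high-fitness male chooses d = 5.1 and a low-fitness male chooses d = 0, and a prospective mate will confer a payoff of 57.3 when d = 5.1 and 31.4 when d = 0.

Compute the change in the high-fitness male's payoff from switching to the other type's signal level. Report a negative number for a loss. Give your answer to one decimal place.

Playing d = 5.1 the high-fitness male receives 57.3 − 6.1 × 5.1 = 26.19.
Deviating to d = 0 yields 31.4 instead.
Gain from deviating: 31.4 − 26.19 = 5.21, i.e. 5.2 to one decimal place.
The gain is positive, so the high-fitness type's incentive-compatibility constraint is violated — this profile is not a separating equilibrium.

5.2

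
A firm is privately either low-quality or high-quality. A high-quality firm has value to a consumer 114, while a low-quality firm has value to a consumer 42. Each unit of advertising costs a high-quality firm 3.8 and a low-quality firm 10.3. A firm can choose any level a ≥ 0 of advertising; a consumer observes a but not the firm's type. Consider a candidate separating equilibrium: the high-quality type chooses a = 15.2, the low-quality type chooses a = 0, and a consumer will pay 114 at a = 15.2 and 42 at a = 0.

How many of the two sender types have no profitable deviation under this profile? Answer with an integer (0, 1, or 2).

2

Low-quality type: stay at 0 → 42; mimic → 114 − 10.3 × 15.2 = -42.56. IC holds (42 ≥ -42.56).
High-quality type: signal → 114 − 3.8 × 15.2 = 56.24; deviate to 0 → 42. IC holds (56.24 ≥ 42).
2 of 2 constraints hold, so this is a separating equilibrium.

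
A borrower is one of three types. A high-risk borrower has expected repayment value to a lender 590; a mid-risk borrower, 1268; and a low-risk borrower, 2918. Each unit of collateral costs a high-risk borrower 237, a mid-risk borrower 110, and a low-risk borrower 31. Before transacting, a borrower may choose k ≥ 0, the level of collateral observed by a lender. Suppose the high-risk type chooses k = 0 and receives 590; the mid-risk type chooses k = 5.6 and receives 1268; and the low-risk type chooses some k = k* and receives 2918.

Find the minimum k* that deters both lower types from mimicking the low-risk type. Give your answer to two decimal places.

20.60

High-risk type (on-path payoff 590) won't mimic when 590 ≥ 2918 − 237·k*, i.e. k* ≥ 9.82.
Mid-risk type (on-path payoff 1268 − 110×5.6 = 652) won't mimic when 652 ≥ 2918 − 110·k*, i.e. k* ≥ 20.60.
Both must hold, so k* = max(9.82, 20.60) = 20.60. The mid-risk type's constraint binds.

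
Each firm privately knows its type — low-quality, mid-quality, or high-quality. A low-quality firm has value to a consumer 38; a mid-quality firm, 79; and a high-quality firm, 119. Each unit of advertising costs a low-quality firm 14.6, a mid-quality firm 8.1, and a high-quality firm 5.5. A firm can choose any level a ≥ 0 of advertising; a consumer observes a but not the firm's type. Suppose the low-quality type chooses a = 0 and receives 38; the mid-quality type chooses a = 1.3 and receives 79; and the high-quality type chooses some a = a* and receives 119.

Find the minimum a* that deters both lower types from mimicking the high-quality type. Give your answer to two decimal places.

6.24

Low-quality type (on-path payoff 38) won't mimic when 38 ≥ 119 − 14.6·a*, i.e. a* ≥ 5.55.
Mid-quality type (on-path payoff 79 − 8.1×1.3 = 68.47) won't mimic when 68.47 ≥ 119 − 8.1·a*, i.e. a* ≥ 6.24.
Both must hold, so a* = max(5.55, 6.24) = 6.24. The mid-quality type's constraint binds.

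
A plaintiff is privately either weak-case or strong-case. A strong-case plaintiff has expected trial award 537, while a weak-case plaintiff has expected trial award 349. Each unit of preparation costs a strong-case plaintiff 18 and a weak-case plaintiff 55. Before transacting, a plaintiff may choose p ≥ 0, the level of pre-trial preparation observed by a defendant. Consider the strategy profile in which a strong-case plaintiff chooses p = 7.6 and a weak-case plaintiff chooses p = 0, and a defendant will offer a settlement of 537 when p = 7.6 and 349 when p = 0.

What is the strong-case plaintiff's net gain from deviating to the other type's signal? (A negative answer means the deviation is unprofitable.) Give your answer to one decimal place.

Playing p = 7.6 the strong-case plaintiff receives 537 − 18 × 7.6 = 400.2.
Deviating to p = 0 yields 349 instead.
Gain from deviating: 349 − 400.2 = -51.2.
The gain is negative, so the strong-case type's incentive-compatibility constraint is satisfied.

-51.2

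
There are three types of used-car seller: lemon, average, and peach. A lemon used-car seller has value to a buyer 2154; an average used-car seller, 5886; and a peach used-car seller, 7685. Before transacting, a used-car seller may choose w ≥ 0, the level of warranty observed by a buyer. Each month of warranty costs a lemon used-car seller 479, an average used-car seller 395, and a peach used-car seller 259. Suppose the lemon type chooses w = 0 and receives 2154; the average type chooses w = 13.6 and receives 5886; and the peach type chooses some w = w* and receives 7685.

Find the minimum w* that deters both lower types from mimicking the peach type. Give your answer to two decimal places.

Lemon type (on-path payoff 2154) won't mimic when 2154 ≥ 7685 − 479·w*, i.e. w* ≥ 11.55.
Average type (on-path payoff 5886 − 395×13.6 = 514) won't mimic when 514 ≥ 7685 − 395·w*, i.e. w* ≥ 18.15.
Both must hold, so w* = max(11.55, 18.15) = 18.15. The average type's constraint binds.

18.15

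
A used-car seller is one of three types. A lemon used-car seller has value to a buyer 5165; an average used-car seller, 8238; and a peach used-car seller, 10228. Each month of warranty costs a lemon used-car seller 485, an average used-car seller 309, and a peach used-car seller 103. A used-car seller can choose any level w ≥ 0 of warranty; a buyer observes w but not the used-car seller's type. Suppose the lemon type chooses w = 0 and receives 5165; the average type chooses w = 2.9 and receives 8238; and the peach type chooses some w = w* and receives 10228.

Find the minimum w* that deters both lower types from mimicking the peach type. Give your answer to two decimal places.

Lemon type (on-path payoff 5165) won't mimic when 5165 ≥ 10228 − 485·w*, i.e. w* ≥ 10.44.
Average type (on-path payoff 8238 − 309×2.9 = 7341.9) won't mimic when 7341.9 ≥ 10228 − 309·w*, i.e. w* ≥ 9.34.
Both must hold, so w* = max(10.44, 9.34) = 10.44. The lemon type's constraint binds.

10.44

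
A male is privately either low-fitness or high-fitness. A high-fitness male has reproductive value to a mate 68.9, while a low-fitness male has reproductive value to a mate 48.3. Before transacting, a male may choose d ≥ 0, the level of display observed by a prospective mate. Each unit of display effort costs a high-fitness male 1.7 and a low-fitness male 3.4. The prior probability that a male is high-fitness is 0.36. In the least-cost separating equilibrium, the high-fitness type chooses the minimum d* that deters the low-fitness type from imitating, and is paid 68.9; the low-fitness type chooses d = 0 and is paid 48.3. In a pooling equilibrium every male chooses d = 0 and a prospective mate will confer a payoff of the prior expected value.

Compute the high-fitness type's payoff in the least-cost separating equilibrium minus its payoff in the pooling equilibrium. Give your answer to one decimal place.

Least-cost separating signal: d* solves 48.3 = 68.9 − 3.4·d*, so d* = (68.9 − 48.3)/3.4 ≈ 6.0588.
High-fitness type's separating payoff: 68.9 − 1.7 × d* = 68.9 − 1.7 × (68.9 − 48.3)/3.4 = 68.9 − 35.02/3.4 = 58.6.
Pooling payoff: 0.36 × 68.9 + 0.64 × 48.3 = 55.716.
Difference: 58.6 − 55.716 = 2.884, i.e. 2.9 to one decimal place.
The high-fitness type prefers to separate.

2.9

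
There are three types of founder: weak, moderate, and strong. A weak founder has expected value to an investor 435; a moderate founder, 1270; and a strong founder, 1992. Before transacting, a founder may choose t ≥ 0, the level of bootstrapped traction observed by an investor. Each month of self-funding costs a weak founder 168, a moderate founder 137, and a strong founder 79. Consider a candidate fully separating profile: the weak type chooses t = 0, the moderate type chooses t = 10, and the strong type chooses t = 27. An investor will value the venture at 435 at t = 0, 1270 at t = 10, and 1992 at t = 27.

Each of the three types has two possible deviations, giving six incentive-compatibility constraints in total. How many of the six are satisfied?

Weak (own payoff 435): to t=10 gives 1270 − 168×10 = -410 → no gain ✓; to t=27 gives 1992 − 168×27 = -2544 → no gain ✓.
Strong (own payoff 1992 − 79×27 = -141): to t=0 gives 435 → profitable ✗; to t=10 gives 1270 − 79×10 = 480 → profitable ✗.
Moderate (own payoff 1270 − 137×10 = -100): to t=0 gives 435 → profitable ✗; to t=27 gives 1992 − 137×27 = -1707 → no gain ✓.
3 of the 6 constraints hold; not an equilibrium.

3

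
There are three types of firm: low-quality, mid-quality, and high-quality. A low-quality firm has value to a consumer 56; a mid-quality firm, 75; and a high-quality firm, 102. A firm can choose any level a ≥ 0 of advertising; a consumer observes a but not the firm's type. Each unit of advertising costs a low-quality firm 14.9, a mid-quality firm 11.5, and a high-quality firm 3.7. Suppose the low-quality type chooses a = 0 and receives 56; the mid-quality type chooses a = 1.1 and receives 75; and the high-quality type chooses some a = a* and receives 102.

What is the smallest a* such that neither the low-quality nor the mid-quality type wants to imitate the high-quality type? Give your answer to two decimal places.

Low-quality type (on-path payoff 56) won't mimic when 56 ≥ 102 − 14.9·a*, i.e. a* ≥ 3.09.
Mid-quality type (on-path payoff 75 − 11.5×1.1 = 62.35) won't mimic when 62.35 ≥ 102 − 11.5·a*, i.e. a* ≥ 3.45.
Both must hold, so a* = max(3.09, 3.45) = 3.45. The mid-quality type's constraint binds.

3.45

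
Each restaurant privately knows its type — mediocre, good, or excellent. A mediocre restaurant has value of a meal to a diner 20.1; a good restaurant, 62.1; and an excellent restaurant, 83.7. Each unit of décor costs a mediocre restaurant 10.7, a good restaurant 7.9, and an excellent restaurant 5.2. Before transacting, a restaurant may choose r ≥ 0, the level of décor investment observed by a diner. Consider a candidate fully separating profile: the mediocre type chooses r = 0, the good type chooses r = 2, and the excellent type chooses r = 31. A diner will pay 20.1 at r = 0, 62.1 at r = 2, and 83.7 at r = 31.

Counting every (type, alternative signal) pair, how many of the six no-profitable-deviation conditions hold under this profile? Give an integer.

Good (own payoff 62.1 − 7.9×2 = 46.3): to r=0 gives 20.1 → no gain ✓; to r=31 gives 83.7 − 7.9×31 = -161.2 → no gain ✓.
Excellent (own payoff 83.7 − 5.2×31 = -77.5): to r=0 gives 20.1 → profitable ✗; to r=2 gives 62.1 − 5.2×2 = 51.7 → profitable ✗.
Mediocre (own payoff 20.1): to r=2 gives 62.1 − 10.7×2 = 40.7 → profitable ✗; to r=31 gives 83.7 − 10.7×31 = -248 → no gain ✓.
3 of the 6 constraints hold; not an equilibrium.

3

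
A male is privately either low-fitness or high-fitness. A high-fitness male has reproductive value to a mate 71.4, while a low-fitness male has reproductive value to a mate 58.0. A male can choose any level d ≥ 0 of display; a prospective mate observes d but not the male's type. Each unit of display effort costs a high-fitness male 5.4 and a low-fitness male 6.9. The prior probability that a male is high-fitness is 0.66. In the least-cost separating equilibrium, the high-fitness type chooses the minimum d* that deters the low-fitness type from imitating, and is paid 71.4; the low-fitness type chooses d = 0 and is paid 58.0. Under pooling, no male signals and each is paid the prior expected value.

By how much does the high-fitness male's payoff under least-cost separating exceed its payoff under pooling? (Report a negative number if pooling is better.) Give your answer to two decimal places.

Least-cost separating signal: d* solves 58.0 = 71.4 − 6.9·d*, so d* = (71.4 − 58.0)/6.9 ≈ 1.9420.
High-fitness type's separating payoff: 71.4 − 5.4 × d* = 71.4 − 5.4 × (71.4 − 58.0)/6.9 = 71.4 − 72.36/6.9 ≈ 60.9130.
Pooling payoff: 0.66 × 71.4 + 0.34 × 58.0 = 66.844.
Difference: 60.9130 − 66.844 = -5.931, i.e. -5.93 to two decimal places.
The high-fitness type would prefer the pooling outcome.

-5.93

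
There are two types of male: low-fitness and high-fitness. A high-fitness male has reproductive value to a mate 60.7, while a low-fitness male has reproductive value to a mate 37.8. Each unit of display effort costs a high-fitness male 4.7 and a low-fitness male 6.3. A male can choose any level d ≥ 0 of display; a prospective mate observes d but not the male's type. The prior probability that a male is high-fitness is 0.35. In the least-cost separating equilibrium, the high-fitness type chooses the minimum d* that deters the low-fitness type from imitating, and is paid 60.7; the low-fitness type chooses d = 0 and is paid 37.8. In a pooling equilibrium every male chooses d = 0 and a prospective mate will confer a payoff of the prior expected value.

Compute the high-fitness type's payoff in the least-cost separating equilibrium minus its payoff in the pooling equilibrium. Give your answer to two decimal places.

-2.20

Least-cost separating signal: d* solves 37.8 = 60.7 − 6.3·d*, so d* = (60.7 − 37.8)/6.3 ≈ 3.6349.
High-fitness type's separating payoff: 60.7 − 4.7 × d* = 60.7 − 4.7 × (60.7 − 37.8)/6.3 = 60.7 − 107.63/6.3 ≈ 43.6159.
Pooling payoff: 0.35 × 60.7 + 0.65 × 37.8 = 45.815.
Difference: 43.6159 − 45.815 = -2.1991, i.e. -2.20 to two decimal places.
The high-fitness type would prefer the pooling outcome.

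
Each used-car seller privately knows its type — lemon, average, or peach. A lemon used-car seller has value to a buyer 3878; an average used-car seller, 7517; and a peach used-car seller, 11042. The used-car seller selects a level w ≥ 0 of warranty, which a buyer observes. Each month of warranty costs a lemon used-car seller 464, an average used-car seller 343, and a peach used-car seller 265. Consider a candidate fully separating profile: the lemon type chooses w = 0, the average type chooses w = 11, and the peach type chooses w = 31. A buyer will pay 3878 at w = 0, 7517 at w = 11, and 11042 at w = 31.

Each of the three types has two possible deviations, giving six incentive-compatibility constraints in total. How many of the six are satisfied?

3

Peach (own payoff 11042 − 265×31 = 2827): to w=0 gives 3878 → profitable ✗; to w=11 gives 7517 − 265×11 = 4602 → profitable ✗.
Lemon (own payoff 3878): to w=11 gives 7517 − 464×11 = 2413 → no gain ✓; to w=31 gives 11042 − 464×31 = -3342 → no gain ✓.
Average (own payoff 7517 − 343×11 = 3744): to w=0 gives 3878 → profitable ✗; to w=31 gives 11042 − 343×31 = 409 → no gain ✓.
3 of the 6 constraints hold; not an equilibrium.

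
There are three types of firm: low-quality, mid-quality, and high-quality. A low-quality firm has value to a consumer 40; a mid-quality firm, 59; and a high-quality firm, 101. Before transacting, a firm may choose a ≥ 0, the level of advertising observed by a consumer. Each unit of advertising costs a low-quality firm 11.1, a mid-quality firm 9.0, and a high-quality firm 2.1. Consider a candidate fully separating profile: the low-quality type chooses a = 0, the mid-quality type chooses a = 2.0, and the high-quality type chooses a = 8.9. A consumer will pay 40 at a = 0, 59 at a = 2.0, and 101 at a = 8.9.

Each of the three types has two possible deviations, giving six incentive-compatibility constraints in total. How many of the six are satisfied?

6

High-quality (own payoff 101 − 2.1×8.9 = 82.31): to a=0 gives 40 → no gain ✓; to a=2.0 gives 59 − 2.1×2.0 = 54.8 → no gain ✓.
Mid-quality (own payoff 59 − 9.0×2.0 = 41): to a=0 gives 40 → no gain ✓; to a=8.9 gives 101 − 9.0×8.9 = 20.9 → no gain ✓.
Low-quality (own payoff 40): to a=2.0 gives 59 − 11.1×2.0 = 36.8 → no gain ✓; to a=8.9 gives 101 − 11.1×8.9 = 2.21 → no gain ✓.
6 of the 6 constraints hold; this profile is a separating equilibrium.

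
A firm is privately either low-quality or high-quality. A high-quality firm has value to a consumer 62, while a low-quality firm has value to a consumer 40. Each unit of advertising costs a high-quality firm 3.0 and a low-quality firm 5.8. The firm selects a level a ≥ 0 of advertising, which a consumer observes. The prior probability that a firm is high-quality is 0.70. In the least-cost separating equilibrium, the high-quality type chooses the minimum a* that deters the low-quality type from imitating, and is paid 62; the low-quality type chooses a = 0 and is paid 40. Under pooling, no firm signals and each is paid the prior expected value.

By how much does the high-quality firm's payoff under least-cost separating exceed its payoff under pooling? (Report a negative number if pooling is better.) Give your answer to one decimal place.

Least-cost separating signal: a* solves 40 = 62 − 5.8·a*, so a* = (62 − 40)/5.8 ≈ 3.7931.
High-quality type's separating payoff: 62 − 3.0 × a* = 62 − 3.0 × (62 − 40)/5.8 = 62 − 66/5.8 ≈ 50.621.
Pooling payoff: 0.70 × 62 + 0.30 × 40 = 55.4.
Difference: 50.621 − 55.4 = -4.779, i.e. -4.8 to one decimal place.
The high-quality type would prefer the pooling outcome.

-4.8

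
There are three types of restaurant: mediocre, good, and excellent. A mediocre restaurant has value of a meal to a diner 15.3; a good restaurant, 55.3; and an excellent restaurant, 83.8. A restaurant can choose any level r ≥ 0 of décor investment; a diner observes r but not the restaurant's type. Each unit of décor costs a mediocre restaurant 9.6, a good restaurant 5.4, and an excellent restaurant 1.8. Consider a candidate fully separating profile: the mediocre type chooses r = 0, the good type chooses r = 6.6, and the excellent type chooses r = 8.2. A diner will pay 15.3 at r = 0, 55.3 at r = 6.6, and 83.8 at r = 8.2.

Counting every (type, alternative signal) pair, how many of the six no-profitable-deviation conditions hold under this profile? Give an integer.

5

Good (own payoff 55.3 − 5.4×6.6 = 19.66): to r=0 gives 15.3 → no gain ✓; to r=8.2 gives 83.8 − 5.4×8.2 = 39.52 → profitable ✗.
Mediocre (own payoff 15.3): to r=6.6 gives 55.3 − 9.6×6.6 = -8.06 → no gain ✓; to r=8.2 gives 83.8 − 9.6×8.2 = 5.08 → no gain ✓.
Excellent (own payoff 83.8 − 1.8×8.2 = 69.04): to r=0 gives 15.3 → no gain ✓; to r=6.6 gives 55.3 − 1.8×6.6 = 43.42 → no gain ✓.
5 of the 6 constraints hold; not an equilibrium.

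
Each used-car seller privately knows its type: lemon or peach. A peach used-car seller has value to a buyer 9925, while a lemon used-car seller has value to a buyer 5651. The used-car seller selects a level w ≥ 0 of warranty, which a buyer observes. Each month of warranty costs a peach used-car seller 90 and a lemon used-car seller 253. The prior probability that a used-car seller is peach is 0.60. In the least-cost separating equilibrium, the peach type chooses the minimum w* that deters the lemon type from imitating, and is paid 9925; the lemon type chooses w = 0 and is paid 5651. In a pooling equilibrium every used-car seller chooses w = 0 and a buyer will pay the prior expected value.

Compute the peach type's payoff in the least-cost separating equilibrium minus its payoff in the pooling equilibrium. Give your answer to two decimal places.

Least-cost separating signal: w* solves 5651 = 9925 − 253·w*, so w* = (9925 − 5651)/253 ≈ 16.8933.
Peach type's separating payoff: 9925 − 90 × w* = 9925 − 90 × (9925 − 5651)/253 = 9925 − 384660/253 ≈ 8404.6047.
Pooling payoff: 0.60 × 9925 + 0.40 × 5651 = 8215.4.
Difference: 8404.6047 − 8215.4 = 189.2047, i.e. 189.20 to two decimal places.
The peach type prefers to separate.

189.20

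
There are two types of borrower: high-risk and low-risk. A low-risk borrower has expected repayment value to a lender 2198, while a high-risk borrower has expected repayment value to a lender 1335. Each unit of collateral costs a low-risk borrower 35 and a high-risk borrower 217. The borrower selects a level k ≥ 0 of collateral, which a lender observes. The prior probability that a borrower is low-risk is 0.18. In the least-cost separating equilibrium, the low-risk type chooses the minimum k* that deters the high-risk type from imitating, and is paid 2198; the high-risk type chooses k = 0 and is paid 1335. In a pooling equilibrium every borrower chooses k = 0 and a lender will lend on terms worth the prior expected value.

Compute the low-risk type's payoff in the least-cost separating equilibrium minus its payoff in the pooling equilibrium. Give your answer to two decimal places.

568.47

Least-cost separating signal: k* solves 1335 = 2198 − 217·k*, so k* = (2198 − 1335)/217 ≈ 3.9770.
Low-risk type's separating payoff: 2198 − 35 × k* = 2198 − 35 × (2198 − 1335)/217 = 2198 − 30205/217 ≈ 2058.8065.
Pooling payoff: 0.18 × 2198 + 0.82 × 1335 = 1490.34.
Difference: 2058.8065 − 1490.34 = 568.4665, i.e. 568.47 to two decimal places.
The low-risk type prefers to separate.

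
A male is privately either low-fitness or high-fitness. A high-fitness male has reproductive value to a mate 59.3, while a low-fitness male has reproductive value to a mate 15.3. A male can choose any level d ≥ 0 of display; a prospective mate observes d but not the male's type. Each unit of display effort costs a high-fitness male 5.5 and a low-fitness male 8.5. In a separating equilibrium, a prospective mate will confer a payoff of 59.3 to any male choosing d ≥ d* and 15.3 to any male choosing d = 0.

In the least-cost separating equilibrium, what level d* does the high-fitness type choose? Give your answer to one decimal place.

A low-fitness male choosing d = 0 receives 15.3.
Imitating at d* instead would pay 59.3 at cost 8.5·d*, netting 59.3 − 8.5·d*.
Indifference: 15.3 = 59.3 − 8.5·d*, so d* = (59.3 − 15.3) / 8.5 ≈ 5.2.
At d* the low-fitness type's incentive constraint just binds; the high-fitness type strictly prefers d* since its per-unit cost is lower.

5.2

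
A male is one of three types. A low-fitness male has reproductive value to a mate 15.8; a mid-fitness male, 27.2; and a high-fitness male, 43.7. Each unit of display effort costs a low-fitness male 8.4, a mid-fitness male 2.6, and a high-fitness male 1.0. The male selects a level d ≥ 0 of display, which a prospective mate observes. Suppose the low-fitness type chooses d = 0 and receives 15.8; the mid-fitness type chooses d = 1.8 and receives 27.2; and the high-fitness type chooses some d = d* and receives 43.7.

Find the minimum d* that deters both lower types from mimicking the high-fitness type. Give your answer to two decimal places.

Mid-fitness type (on-path payoff 27.2 − 2.6×1.8 = 22.52) won't mimic when 22.52 ≥ 43.7 − 2.6·d*, i.e. d* ≥ 8.15.
Low-fitness type (on-path payoff 15.8) won't mimic when 15.8 ≥ 43.7 − 8.4·d*, i.e. d* ≥ 3.32.
Both must hold, so d* = max(3.32, 8.15) = 8.15. The mid-fitness type's constraint binds.

8.15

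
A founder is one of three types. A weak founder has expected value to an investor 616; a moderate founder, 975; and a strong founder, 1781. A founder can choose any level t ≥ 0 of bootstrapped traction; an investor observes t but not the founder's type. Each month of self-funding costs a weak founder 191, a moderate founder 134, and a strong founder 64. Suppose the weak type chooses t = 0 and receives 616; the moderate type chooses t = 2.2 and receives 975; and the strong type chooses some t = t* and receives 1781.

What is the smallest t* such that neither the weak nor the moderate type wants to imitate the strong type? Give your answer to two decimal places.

Weak type (on-path payoff 616) won't mimic when 616 ≥ 1781 − 191·t*, i.e. t* ≥ 6.10.
Moderate type (on-path payoff 975 − 134×2.2 = 680.2) won't mimic when 680.2 ≥ 1781 − 134·t*, i.e. t* ≥ 8.21.
Both must hold, so t* = max(6.10, 8.21) = 8.21. The moderate type's constraint binds.

8.21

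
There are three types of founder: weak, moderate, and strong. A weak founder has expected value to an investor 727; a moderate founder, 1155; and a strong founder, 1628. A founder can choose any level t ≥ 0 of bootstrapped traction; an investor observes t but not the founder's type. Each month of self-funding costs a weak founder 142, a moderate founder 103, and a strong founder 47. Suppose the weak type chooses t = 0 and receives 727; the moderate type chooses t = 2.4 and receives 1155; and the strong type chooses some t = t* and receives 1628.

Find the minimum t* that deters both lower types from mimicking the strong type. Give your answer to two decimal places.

6.99

Moderate type (on-path payoff 1155 − 103×2.4 = 907.8) won't mimic when 907.8 ≥ 1628 − 103·t*, i.e. t* ≥ 6.99.
Weak type (on-path payoff 727) won't mimic when 727 ≥ 1628 − 142·t*, i.e. t* ≥ 6.35.
Both must hold, so t* = max(6.35, 6.99) = 6.99. The moderate type's constraint binds.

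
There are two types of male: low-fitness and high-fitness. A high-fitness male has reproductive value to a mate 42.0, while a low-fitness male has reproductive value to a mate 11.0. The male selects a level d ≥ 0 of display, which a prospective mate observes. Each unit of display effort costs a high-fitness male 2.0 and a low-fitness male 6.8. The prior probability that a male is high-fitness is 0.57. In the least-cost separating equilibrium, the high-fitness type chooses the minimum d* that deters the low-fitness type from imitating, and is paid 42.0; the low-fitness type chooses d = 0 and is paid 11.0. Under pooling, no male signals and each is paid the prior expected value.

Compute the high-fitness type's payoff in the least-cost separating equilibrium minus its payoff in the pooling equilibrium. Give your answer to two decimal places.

Least-cost separating signal: d* solves 11.0 = 42.0 − 6.8·d*, so d* = (42.0 − 11.0)/6.8 ≈ 4.5588.
High-fitness type's separating payoff: 42.0 − 2.0 × d* = 42.0 − 2.0 × (42.0 − 11.0)/6.8 = 42.0 − 62/6.8 ≈ 32.8824.
Pooling payoff: 0.57 × 42.0 + 0.43 × 11.0 = 28.67.
Difference: 32.8824 − 28.67 = 4.2124, i.e. 4.21 to two decimal places.
The high-fitness type prefers to separate.

4.21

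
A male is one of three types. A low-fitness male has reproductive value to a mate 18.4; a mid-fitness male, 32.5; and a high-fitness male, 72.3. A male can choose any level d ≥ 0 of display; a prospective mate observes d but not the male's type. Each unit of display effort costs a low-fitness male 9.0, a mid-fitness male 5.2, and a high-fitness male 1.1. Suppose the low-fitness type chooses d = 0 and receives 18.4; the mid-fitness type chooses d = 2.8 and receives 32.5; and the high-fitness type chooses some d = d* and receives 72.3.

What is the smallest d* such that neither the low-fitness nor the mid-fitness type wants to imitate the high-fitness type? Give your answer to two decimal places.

10.45

Low-fitness type (on-path payoff 18.4) won't mimic when 18.4 ≥ 72.3 − 9.0·d*, i.e. d* ≥ 5.99.
Mid-fitness type (on-path payoff 32.5 − 5.2×2.8 = 17.94) won't mimic when 17.94 ≥ 72.3 − 5.2·d*, i.e. d* ≥ 10.45.
Both must hold, so d* = max(5.99, 10.45) = 10.45. The mid-fitness type's constraint binds.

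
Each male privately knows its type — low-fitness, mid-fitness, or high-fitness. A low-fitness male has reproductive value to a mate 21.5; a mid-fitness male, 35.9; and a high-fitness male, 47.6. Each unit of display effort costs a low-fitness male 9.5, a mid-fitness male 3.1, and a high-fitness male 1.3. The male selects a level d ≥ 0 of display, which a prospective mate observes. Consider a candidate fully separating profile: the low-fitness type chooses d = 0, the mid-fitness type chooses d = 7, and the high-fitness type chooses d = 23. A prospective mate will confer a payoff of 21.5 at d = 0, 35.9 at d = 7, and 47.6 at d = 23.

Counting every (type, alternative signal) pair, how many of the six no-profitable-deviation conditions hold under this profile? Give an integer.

Mid-fitness (own payoff 35.9 − 3.1×7 = 14.2): to d=0 gives 21.5 → profitable ✗; to d=23 gives 47.6 − 3.1×23 = -23.7 → no gain ✓.
High-fitness (own payoff 47.6 − 1.3×23 = 17.7): to d=0 gives 21.5 → profitable ✗; to d=7 gives 35.9 − 1.3×7 = 26.8 → profitable ✗.
Low-fitness (own payoff 21.5): to d=7 gives 35.9 − 9.5×7 = -30.6 → no gain ✓; to d=23 gives 47.6 − 9.5×23 = -170.9 → no gain ✓.
3 of the 6 constraints hold; not an equilibrium.

3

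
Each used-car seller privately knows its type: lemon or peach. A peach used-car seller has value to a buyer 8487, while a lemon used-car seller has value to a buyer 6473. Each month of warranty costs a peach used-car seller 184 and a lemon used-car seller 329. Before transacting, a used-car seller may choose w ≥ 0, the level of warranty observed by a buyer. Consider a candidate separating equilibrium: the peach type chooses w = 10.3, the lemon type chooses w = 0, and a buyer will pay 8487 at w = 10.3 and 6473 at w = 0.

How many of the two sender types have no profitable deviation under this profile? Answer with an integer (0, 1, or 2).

Peach type: signal → 8487 − 184 × 10.3 = 6591.8; deviate to 0 → 6473. IC holds (6591.8 ≥ 6473).
Lemon type: stay at 0 → 6473; mimic → 8487 − 329 × 10.3 = 5098.3. IC holds (6473 ≥ 5098.3).
2 of 2 constraints hold, so this is a separating equilibrium.

2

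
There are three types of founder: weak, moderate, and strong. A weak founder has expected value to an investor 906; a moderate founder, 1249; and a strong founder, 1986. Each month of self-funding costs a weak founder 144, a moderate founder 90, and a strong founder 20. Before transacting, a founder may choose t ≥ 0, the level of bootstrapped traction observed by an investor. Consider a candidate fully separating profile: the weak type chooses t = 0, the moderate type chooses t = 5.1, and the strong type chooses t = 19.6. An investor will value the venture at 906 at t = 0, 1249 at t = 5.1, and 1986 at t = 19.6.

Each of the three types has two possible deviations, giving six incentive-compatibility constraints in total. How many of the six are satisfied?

Strong (own payoff 1986 − 20×19.6 = 1594): to t=0 gives 906 → no gain ✓; to t=5.1 gives 1249 − 20×5.1 = 1147 → no gain ✓.
Moderate (own payoff 1249 − 90×5.1 = 790): to t=0 gives 906 → profitable ✗; to t=19.6 gives 1986 − 90×19.6 = 222 → no gain ✓.
Weak (own payoff 906): to t=5.1 gives 1249 − 144×5.1 = 514.6 → no gain ✓; to t=19.6 gives 1986 − 144×19.6 = -836.4 → no gain ✓.
5 of the 6 constraints hold; not an equilibrium.

5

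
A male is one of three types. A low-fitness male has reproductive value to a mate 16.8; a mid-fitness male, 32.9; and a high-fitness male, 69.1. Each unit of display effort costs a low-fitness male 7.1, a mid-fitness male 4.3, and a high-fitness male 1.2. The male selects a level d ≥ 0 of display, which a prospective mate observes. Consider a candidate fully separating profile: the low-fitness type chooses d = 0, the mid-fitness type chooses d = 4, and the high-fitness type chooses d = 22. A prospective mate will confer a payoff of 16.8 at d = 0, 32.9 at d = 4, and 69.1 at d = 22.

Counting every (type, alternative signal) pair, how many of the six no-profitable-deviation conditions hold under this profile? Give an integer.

5

Mid-fitness (own payoff 32.9 − 4.3×4 = 15.7): to d=0 gives 16.8 → profitable ✗; to d=22 gives 69.1 − 4.3×22 = -25.5 → no gain ✓.
Low-fitness (own payoff 16.8): to d=4 gives 32.9 − 7.1×4 = 4.5 → no gain ✓; to d=22 gives 69.1 − 7.1×22 = -87.1 → no gain ✓.
High-fitness (own payoff 69.1 − 1.2×22 = 42.7): to d=0 gives 16.8 → no gain ✓; to d=4 gives 32.9 − 1.2×4 = 28.1 → no gain ✓.
5 of the 6 constraints hold; not an equilibrium.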